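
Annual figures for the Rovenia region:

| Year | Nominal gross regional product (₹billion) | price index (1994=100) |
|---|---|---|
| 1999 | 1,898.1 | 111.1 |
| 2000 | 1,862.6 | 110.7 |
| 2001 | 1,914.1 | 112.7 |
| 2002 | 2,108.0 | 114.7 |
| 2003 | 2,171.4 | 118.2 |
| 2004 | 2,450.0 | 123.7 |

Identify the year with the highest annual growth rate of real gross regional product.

2002

2000: real = 1862.6/1.107 = 1682.57; growth vs 1999 (1708.46) = -1.52%.
2001: real = 1914.1/1.127 = 1698.40; growth vs 2000 (1682.57) = 0.94%.
2002: real = 2108.0/1.147 = 1837.84; growth vs 2001 (1698.40) = 8.21%.
2003: real = 2171.4/1.182 = 1837.06; growth vs 2002 (1837.84) = -0.04%.
2004: real = 2450.0/1.237 = 1980.60; growth vs 2003 (1837.06) = 7.81%.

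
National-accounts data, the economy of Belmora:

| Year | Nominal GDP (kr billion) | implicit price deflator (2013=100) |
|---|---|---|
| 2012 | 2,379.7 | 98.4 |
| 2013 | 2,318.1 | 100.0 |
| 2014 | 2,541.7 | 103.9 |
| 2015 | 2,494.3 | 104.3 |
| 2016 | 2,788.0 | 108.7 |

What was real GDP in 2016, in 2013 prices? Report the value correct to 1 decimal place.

kr 2,564.9 billion

Real GDP 2016 = 2788.0 / 1.087 = 2564.86.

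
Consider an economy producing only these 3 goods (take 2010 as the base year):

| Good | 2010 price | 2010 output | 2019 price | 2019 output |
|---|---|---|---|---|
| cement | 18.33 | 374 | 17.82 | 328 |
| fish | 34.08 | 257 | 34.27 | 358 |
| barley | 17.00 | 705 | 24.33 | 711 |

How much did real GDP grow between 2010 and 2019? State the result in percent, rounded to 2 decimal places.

Real GDP 2010 = Nominal GDP 2010 = 18.33·374 + 34.08·257 + 17.00·705 = 27598.98.
Real GDP 2019 (at 2010 prices) = 18.33·328 + 34.08·358 + 17.00·711 = 30299.88.
Real growth = 30299.88/27598.98 − 1 = 0.0979.

9.79%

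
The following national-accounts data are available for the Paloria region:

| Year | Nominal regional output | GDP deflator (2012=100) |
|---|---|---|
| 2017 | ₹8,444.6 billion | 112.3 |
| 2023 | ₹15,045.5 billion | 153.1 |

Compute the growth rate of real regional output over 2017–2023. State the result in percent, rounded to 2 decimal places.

30.69%

Real regional output 2017 = 8444.6 / 1.123 = 7519.68.
Real regional output 2023 = 15045.5 / 1.531 = 9827.24.
Real growth = 9827.24 / 7519.68 − 1 = 0.3069.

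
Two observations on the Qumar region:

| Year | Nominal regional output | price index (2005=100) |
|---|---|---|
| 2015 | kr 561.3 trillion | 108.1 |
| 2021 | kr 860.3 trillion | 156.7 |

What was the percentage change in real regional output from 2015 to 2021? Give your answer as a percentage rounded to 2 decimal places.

Deflate each year: 2015 → 561.3/1.081 = 519.24; 2021 → 860.3/1.567 = 549.01.
So real regional output changed by 549.01/519.24 − 1 = 0.0573, i.e. 5.73%.

5.73%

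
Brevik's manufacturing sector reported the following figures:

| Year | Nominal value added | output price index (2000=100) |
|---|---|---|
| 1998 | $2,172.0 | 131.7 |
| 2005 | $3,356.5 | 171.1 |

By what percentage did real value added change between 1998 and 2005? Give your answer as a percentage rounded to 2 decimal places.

Real value added 1998 = 2172.0 / 1.317 = 1649.20.
Real value added 2005 = 3356.5 / 1.711 = 1961.72.
Real growth = 1961.72 / 1649.20 − 1 = 0.1895.

18.95%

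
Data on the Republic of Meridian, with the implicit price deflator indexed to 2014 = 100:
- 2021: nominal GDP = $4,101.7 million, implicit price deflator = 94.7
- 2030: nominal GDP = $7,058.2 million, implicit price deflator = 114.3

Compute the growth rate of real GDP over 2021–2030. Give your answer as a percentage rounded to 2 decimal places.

42.57%

Deflate each year: 2021 → 4101.7/0.947 = 4331.26; 2030 → 7058.2/1.143 = 6175.15.
So real GDP changed by 6175.15/4331.26 − 1 = 0.4257, i.e. 42.57%.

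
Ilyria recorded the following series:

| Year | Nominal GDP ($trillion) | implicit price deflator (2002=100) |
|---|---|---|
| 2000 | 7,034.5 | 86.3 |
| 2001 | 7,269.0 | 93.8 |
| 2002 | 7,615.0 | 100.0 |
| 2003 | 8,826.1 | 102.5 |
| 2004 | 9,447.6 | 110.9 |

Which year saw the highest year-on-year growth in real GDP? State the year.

2003

2001: real = 7269.0/0.938 = 7749.47; growth vs 2000 (8151.22) = -4.93%.
2002: real = 7615.0/1.000 = 7615.00; growth vs 2001 (7749.47) = -1.74%.
2003: real = 8826.1/1.025 = 8610.83; growth vs 2002 (7615.00) = 13.08%.
2004: real = 9447.6/1.109 = 8519.03; growth vs 2003 (8610.83) = -1.07%.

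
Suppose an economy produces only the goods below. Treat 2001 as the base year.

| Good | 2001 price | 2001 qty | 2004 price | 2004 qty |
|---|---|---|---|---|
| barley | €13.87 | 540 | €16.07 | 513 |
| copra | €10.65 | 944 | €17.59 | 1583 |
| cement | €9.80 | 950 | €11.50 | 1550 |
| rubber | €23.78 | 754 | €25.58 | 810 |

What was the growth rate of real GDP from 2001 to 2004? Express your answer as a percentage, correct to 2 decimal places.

30.46%

Real GDP 2001 = Nominal GDP 2001 = 13.87·540 + 10.65·944 + 9.80·950 + 23.78·754 = 44783.52.
Real GDP 2004 (at 2001 prices) = 13.87·513 + 10.65·1583 + 9.80·1550 + 23.78·810 = 58426.06.
Real growth = 58426.06/44783.52 − 1 = 0.3046.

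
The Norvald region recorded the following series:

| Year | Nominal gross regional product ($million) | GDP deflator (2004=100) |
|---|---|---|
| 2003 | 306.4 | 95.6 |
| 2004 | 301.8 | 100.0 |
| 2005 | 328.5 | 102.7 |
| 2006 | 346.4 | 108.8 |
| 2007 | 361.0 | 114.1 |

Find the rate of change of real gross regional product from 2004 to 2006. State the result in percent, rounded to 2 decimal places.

5.49%

Real gross regional product 2004 = 301.8/1.000 = 301.80.
Real gross regional product 2006 = 346.4/1.088 = 318.38.
Change = 318.38/301.80 − 1 = 0.0549.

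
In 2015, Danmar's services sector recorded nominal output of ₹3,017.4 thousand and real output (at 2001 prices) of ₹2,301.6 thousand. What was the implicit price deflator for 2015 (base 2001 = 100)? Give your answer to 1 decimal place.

implicit price deflator = (Nominal / Real) × 100 = 3017.4 / 2301.6 × 100 = 131.10.

131.1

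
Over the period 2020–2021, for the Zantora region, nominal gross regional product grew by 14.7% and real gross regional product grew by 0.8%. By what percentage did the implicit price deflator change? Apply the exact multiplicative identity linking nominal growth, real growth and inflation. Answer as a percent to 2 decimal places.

(1 + g_nom) = (1 + g_real)(1 + π), so π = 1.1470 / 1.0080 − 1 = 0.13790.

13.79%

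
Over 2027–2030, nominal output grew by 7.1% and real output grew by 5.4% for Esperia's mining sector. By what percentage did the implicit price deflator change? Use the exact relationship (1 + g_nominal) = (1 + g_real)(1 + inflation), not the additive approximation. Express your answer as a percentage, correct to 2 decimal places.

(1 + g_nom) = (1 + g_real)(1 + π), so π = 1.0710 / 1.0540 − 1 = 0.01613.

1.61%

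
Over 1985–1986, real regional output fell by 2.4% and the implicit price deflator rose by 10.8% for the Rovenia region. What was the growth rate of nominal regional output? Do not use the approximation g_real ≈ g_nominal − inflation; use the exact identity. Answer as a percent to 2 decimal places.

8.14%

(1 + g_nom) = (1 + g_real)(1 + π) = 0.9760 × 1.1080 = 1.08141.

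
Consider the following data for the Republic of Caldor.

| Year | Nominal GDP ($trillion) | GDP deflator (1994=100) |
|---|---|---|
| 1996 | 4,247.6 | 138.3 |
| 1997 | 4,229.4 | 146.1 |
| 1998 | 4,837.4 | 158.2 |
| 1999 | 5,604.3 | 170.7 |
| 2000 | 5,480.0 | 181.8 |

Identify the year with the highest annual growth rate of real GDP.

1997: real = 4229.4/1.461 = 2894.87; growth vs 1996 (3071.29) = -5.74%.
1998: real = 4837.4/1.582 = 3057.77; growth vs 1997 (2894.87) = 5.63%.
1999: real = 5604.3/1.707 = 3283.13; growth vs 1998 (3057.77) = 7.37%.
2000: real = 5480.0/1.818 = 3014.30; growth vs 1999 (3283.13) = -8.19%.

1999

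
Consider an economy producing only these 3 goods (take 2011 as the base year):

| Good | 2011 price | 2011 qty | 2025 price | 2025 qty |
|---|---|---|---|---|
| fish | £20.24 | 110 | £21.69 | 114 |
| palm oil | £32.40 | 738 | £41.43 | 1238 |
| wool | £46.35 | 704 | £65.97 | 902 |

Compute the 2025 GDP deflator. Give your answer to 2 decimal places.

Nominal GDP 2025 = 21.69·114 + 41.43·1238 + 65.97·902 = 113267.94.
Real GDP 2025 (at 2011 prices) = 20.24·114 + 32.40·1238 + 46.35·902 = 84226.26.
Deflator = Nominal/Real × 100 = 113267.94/84226.26 × 100 = 134.481.

134.48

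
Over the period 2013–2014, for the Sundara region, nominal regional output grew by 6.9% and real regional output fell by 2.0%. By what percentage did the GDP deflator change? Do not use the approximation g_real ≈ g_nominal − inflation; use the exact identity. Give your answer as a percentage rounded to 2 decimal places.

(1 + g_nom) = (1 + g_real)(1 + π), so π = 1.0690 / 0.9800 − 1 = 0.09082.

9.08%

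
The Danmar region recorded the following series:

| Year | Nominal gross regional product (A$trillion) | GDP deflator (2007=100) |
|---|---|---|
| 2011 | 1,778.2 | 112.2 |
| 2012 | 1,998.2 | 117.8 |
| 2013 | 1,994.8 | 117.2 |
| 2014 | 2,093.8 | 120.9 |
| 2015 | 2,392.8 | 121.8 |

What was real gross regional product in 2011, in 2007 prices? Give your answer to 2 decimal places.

Real gross regional product 2011 = 1778.2 / 1.122 = 1584.85.

A$1,584.85 trillion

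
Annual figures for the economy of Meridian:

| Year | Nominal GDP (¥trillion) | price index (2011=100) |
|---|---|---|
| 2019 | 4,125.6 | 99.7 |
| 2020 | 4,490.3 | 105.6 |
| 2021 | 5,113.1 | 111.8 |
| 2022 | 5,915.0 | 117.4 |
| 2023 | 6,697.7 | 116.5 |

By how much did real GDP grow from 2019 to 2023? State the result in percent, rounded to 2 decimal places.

Real GDP 2019 = 4125.6/0.997 = 4138.01.
Real GDP 2023 = 6697.7/1.165 = 5749.10.
Change = 5749.10/4138.01 − 1 = 0.3893.

38.93%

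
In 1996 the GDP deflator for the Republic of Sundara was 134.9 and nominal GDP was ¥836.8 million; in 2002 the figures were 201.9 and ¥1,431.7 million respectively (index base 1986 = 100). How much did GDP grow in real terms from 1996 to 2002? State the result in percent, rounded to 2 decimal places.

14.32%

Deflate each year: 1996 → 836.8/1.349 = 620.31; 2002 → 1431.7/2.019 = 709.11.
So real GDP changed by 709.11/620.31 − 1 = 0.1432, i.e. 14.32%.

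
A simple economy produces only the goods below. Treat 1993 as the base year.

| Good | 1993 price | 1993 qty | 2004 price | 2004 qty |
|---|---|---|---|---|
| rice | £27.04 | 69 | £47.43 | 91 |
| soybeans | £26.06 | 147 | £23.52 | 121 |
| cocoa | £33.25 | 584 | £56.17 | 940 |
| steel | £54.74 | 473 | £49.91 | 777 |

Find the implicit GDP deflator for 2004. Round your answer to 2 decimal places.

Nominal GDP 2004 = 47.43·91 + 23.52·121 + 56.17·940 + 49.91·777 = 98741.92.
Real GDP 2004 (at 1993 prices) = 27.04·91 + 26.06·121 + 33.25·940 + 54.74·777 = 79401.88.
Deflator = Nominal/Real × 100 = 98741.92/79401.88 × 100 = 124.357.

124.36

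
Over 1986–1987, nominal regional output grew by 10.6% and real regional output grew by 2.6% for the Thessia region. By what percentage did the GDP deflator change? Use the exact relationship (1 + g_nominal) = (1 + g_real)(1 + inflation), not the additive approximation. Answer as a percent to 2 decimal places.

7.80%

(1 + g_nom) = (1 + g_real)(1 + π), so π = 1.1060 / 1.0260 − 1 = 0.07797.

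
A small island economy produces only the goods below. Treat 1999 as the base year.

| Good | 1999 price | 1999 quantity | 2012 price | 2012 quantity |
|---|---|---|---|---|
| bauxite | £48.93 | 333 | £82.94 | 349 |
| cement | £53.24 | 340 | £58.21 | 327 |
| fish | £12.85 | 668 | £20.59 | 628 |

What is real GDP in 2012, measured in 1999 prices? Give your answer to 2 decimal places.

Real GDP 2012 = Σ (p_1999 × q_2012) = 48.93·349 + 53.24·327 + 12.85·628 = 42555.85.

£42555.85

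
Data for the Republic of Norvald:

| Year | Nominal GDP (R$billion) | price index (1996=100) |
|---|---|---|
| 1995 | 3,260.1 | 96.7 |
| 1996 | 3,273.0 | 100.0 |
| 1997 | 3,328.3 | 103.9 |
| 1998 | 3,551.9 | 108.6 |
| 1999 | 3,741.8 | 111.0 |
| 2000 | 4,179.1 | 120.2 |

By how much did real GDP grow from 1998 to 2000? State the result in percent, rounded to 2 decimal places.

Real GDP 1998 = 3551.9/1.086 = 3270.63.
Real GDP 2000 = 4179.1/1.202 = 3476.79.
Change = 3476.79/3270.63 − 1 = 0.0630.

6.30%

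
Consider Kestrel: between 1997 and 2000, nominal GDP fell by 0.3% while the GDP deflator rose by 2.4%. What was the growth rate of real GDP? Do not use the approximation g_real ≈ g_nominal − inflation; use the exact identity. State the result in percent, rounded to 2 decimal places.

-2.64%

(1 + g_nom) = (1 + g_real)(1 + π), so g_real = 0.9970 / 1.0240 − 1 = -0.02637.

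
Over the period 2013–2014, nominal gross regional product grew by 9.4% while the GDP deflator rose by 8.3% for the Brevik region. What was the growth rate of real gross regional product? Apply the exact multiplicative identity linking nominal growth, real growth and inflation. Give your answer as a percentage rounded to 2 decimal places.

(1 + g_nom) = (1 + g_real)(1 + π), so g_real = 1.0940 / 1.0830 − 1 = 0.01016.

1.02%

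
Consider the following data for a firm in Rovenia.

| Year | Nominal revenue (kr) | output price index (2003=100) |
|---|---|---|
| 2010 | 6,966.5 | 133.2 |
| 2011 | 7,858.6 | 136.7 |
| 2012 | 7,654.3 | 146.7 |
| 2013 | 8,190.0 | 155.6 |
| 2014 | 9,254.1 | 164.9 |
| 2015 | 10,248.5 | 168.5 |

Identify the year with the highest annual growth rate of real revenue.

2011

2011: real = 7858.6/1.367 = 5748.79; growth vs 2010 (5230.11) = 9.92%.
2012: real = 7654.3/1.467 = 5217.66; growth vs 2011 (5748.79) = -9.24%.
2013: real = 8190.0/1.556 = 5263.50; growth vs 2012 (5217.66) = 0.88%.
2014: real = 9254.1/1.649 = 5611.95; growth vs 2013 (5263.50) = 6.62%.
2015: real = 10248.5/1.685 = 6082.20; growth vs 2014 (5611.95) = 8.38%.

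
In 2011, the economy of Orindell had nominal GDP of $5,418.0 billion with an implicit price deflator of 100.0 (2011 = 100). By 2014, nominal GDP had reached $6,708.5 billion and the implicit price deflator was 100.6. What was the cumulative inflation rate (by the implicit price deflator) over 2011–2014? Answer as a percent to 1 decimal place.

0.6%

Price-level change = 100.6 / 100.0 − 1 = 0.0060.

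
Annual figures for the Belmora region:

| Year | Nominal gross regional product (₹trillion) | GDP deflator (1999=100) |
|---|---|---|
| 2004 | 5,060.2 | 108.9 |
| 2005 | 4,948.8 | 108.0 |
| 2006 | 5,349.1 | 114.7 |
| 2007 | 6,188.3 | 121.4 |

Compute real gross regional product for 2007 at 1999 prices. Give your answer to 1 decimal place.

Real gross regional product 2007 = 6188.3 / 1.214 = 5097.45.

₹5,097.4 trillion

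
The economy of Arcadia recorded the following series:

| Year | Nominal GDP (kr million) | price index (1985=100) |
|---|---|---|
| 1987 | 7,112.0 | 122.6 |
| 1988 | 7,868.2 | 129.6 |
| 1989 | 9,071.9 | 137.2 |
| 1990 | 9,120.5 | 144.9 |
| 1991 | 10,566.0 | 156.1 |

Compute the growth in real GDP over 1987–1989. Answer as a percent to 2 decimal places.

13.98%

Real GDP 1987 = 7112.0/1.226 = 5800.98.
Real GDP 1989 = 9071.9/1.372 = 6612.17.
Change = 6612.17/5800.98 − 1 = 0.1398.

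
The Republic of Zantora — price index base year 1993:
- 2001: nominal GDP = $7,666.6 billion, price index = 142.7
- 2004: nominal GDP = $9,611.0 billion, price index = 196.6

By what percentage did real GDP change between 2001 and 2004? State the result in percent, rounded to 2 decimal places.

-9.01%

Real GDP 2001 = 7666.6 / 1.427 = 5372.53.
Real GDP 2004 = 9611.0 / 1.966 = 4888.61.
Real growth = 4888.61 / 5372.53 − 1 = -0.0901.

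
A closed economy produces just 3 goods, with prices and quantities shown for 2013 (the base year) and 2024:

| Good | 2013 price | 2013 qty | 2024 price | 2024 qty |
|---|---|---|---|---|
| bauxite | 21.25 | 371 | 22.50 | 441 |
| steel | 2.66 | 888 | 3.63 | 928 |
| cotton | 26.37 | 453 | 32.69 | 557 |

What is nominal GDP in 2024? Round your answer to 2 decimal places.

31499.47

Nominal GDP 2024 = Σ (p_2024 × q_2024) = 22.50·441 + 3.63·928 + 32.69·557 = 31499.47.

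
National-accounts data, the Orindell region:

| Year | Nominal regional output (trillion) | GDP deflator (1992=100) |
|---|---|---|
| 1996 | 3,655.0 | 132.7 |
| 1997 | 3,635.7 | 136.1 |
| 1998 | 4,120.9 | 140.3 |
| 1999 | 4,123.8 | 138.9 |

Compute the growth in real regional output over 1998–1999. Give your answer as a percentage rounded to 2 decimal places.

1.08%

Real regional output 1998 = 4120.9/1.403 = 2937.21.
Real regional output 1999 = 4123.8/1.389 = 2968.90.
Change = 2968.90/2937.21 − 1 = 0.0108.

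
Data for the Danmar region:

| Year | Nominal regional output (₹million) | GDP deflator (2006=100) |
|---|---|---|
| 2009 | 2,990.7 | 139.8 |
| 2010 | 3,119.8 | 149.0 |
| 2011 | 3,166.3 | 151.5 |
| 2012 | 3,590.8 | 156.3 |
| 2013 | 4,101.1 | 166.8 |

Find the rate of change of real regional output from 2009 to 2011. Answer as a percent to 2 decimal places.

-2.30%

Real regional output 2009 = 2990.7/1.398 = 2139.27.
Real regional output 2011 = 3166.3/1.515 = 2089.97.
Change = 2089.97/2139.27 − 1 = -0.0230.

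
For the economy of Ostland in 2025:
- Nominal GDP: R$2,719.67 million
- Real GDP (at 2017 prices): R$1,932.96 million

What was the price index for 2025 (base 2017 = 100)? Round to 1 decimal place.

140.7

price index = (Nominal / Real) × 100 = 2719.67 / 1932.96 × 100 = 140.70.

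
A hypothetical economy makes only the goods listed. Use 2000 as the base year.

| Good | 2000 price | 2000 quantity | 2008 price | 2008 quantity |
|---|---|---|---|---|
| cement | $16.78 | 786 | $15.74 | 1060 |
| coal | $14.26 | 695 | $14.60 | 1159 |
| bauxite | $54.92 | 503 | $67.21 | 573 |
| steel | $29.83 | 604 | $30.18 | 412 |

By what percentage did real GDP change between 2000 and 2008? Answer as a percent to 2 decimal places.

13.57%

Real GDP 2000 = Nominal GDP 2000 = 16.78·786 + 14.26·695 + 54.92·503 + 29.83·604 = 68741.86.
Real GDP 2008 (at 2000 prices) = 16.78·1060 + 14.26·1159 + 54.92·573 + 29.83·412 = 78073.26.
Real growth = 78073.26/68741.86 − 1 = 0.1357.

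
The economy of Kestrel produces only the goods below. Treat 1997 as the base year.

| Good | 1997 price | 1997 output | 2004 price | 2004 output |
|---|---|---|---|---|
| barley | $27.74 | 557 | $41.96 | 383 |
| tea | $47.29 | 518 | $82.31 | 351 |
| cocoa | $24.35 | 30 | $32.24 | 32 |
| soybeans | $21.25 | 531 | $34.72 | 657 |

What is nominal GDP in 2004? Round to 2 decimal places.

$68804.21

Nominal GDP 2004 = Σ (p_2004 × q_2004) = 41.96·383 + 82.31·351 + 32.24·32 + 34.72·657 = 68804.21.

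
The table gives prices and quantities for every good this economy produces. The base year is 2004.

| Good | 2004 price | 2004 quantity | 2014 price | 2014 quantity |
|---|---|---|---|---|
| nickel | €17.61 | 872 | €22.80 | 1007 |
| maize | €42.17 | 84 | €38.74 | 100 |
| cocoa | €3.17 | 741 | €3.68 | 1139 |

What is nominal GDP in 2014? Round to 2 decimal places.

€31025.12

Nominal GDP 2014 = Σ (p_2014 × q_2014) = 22.80·1007 + 38.74·100 + 3.68·1139 = 31025.12.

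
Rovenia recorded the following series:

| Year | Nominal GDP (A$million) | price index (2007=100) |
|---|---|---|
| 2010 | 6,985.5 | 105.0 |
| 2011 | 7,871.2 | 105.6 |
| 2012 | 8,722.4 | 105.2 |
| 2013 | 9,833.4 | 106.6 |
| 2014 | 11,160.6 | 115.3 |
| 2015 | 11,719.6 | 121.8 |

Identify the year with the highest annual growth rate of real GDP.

2011

2011: real = 7871.2/1.056 = 7453.79; growth vs 2010 (6652.86) = 12.04%.
2012: real = 8722.4/1.052 = 8291.25; growth vs 2011 (7453.79) = 11.24%.
2013: real = 9833.4/1.066 = 9224.58; growth vs 2012 (8291.25) = 11.26%.
2014: real = 11160.6/1.153 = 9679.62; growth vs 2013 (9224.58) = 4.93%.
2015: real = 11719.6/1.218 = 9622.00; growth vs 2014 (9679.62) = -0.60%.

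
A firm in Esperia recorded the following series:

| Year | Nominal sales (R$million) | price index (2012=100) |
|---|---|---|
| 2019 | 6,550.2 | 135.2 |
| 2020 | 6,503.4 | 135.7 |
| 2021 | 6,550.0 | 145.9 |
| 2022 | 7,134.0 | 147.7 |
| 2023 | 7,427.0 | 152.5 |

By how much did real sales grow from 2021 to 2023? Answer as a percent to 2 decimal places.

8.48%

Real sales 2021 = 6550.0/1.459 = 4489.38.
Real sales 2023 = 7427.0/1.525 = 4870.16.
Change = 4870.16/4489.38 − 1 = 0.0848.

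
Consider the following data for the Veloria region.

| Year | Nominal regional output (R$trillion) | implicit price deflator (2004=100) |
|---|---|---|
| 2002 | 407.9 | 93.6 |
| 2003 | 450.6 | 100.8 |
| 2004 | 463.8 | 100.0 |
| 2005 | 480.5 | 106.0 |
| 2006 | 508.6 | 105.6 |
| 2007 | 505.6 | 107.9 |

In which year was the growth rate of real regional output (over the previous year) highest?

2006

2003: real = 450.6/1.008 = 447.02; growth vs 2002 (435.79) = 2.58%.
2004: real = 463.8/1.000 = 463.80; growth vs 2003 (447.02) = 3.75%.
2005: real = 480.5/1.060 = 453.30; growth vs 2004 (463.80) = -2.26%.
2006: real = 508.6/1.056 = 481.63; growth vs 2005 (453.30) = 6.25%.
2007: real = 505.6/1.079 = 468.58; growth vs 2006 (481.63) = -2.71%.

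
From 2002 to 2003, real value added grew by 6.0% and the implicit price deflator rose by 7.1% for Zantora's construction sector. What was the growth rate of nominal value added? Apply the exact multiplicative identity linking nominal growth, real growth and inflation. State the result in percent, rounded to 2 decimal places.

13.53%

(1 + g_nom) = (1 + g_real)(1 + π) = 1.0600 × 1.0710 = 1.13526.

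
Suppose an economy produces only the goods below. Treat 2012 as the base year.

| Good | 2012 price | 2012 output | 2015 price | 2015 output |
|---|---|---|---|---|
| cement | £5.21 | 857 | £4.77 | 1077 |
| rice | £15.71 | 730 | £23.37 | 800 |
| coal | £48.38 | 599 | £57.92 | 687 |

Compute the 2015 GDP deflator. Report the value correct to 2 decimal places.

Nominal GDP 2015 = 4.77·1077 + 23.37·800 + 57.92·687 = 63624.33.
Real GDP 2015 (at 2012 prices) = 5.21·1077 + 15.71·800 + 48.38·687 = 51416.23.
Deflator = Nominal/Real × 100 = 63624.33/51416.23 × 100 = 123.744.

123.74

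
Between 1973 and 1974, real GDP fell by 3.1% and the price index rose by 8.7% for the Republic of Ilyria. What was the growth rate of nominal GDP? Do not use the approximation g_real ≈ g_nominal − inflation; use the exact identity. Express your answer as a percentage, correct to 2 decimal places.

5.33%

(1 + g_nom) = (1 + g_real)(1 + π) = 0.9690 × 1.0870 = 1.05330.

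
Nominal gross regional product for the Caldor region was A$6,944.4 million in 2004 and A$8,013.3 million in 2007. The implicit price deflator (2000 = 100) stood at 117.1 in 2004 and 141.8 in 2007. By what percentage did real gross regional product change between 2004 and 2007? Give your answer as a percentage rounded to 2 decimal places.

Deflate each year: 2004 → 6944.4/1.171 = 5930.32; 2007 → 8013.3/1.418 = 5651.13.
So real gross regional product changed by 5651.13/5930.32 − 1 = -0.0471, i.e. -4.71%.

-4.71%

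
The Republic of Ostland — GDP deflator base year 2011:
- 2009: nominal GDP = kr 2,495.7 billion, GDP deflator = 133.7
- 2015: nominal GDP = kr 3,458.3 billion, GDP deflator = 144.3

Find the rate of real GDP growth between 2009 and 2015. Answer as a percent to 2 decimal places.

Deflate each year: 2009 → 2495.7/1.337 = 1866.64; 2015 → 3458.3/1.443 = 2396.60.
So real GDP changed by 2396.60/1866.64 − 1 = 0.2839, i.e. 28.39%.

28.39%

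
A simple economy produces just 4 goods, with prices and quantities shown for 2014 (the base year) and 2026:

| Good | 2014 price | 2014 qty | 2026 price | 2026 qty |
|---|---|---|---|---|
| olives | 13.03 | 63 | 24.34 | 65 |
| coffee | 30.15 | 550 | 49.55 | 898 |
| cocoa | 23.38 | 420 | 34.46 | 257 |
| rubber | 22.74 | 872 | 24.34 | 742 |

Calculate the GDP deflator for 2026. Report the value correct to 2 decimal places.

143.68

Nominal GDP 2026 = 24.34·65 + 49.55·898 + 34.46·257 + 24.34·742 = 72994.50.
Real GDP 2026 (at 2014 prices) = 13.03·65 + 30.15·898 + 23.38·257 + 22.74·742 = 50803.39.
Deflator = Nominal/Real × 100 = 72994.50/50803.39 × 100 = 143.680.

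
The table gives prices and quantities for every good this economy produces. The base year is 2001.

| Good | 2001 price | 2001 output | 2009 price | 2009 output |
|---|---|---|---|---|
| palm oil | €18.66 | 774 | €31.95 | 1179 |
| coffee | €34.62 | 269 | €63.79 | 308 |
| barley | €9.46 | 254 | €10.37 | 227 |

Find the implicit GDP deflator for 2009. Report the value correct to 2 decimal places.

Nominal GDP 2009 = 31.95·1179 + 63.79·308 + 10.37·227 = 59670.36.
Real GDP 2009 (at 2001 prices) = 18.66·1179 + 34.62·308 + 9.46·227 = 34810.52.
Deflator = Nominal/Real × 100 = 59670.36/34810.52 × 100 = 171.415.

171.41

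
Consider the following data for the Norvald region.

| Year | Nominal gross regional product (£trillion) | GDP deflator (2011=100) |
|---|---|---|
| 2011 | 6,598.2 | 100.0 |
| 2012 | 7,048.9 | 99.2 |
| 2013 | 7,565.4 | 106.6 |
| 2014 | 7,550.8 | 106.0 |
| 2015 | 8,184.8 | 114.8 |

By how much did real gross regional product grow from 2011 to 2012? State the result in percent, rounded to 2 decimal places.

Real gross regional product 2011 = 6598.2/1.000 = 6598.20.
Real gross regional product 2012 = 7048.9/0.992 = 7105.75.
Change = 7105.75/6598.20 − 1 = 0.0769.

7.69%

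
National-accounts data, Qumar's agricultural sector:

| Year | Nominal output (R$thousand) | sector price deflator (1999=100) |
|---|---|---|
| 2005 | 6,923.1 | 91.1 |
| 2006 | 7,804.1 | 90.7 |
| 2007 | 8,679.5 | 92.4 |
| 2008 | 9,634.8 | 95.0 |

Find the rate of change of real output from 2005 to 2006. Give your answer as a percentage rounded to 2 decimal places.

Real output 2005 = 6923.1/0.911 = 7599.45.
Real output 2006 = 7804.1/0.907 = 8604.30.
Change = 8604.30/7599.45 − 1 = 0.1322.

13.22%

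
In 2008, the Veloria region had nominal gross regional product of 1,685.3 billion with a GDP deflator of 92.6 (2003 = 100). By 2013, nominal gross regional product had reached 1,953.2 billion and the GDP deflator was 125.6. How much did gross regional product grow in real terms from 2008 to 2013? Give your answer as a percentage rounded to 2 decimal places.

-14.55%

Real gross regional product 2008 = 1685.3 / 0.926 = 1819.98.
Real gross regional product 2013 = 1953.2 / 1.256 = 1555.10.
Real growth = 1555.10 / 1819.98 − 1 = -0.1455.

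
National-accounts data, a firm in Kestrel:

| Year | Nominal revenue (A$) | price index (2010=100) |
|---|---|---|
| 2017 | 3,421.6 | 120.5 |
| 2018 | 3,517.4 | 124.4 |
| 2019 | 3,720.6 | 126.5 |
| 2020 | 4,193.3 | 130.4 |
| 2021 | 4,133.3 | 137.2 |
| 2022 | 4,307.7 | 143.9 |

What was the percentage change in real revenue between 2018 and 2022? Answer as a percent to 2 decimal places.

Real revenue 2018 = 3517.4/1.244 = 2827.49.
Real revenue 2022 = 4307.7/1.439 = 2993.54.
Change = 2993.54/2827.49 − 1 = 0.0587.

5.87%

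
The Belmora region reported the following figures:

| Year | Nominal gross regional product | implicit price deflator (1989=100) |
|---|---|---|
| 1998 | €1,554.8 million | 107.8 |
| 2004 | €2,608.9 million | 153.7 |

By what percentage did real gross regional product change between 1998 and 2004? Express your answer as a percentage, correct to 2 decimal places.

Real gross regional product 1998 = 1554.8 / 1.078 = 1442.30.
Real gross regional product 2004 = 2608.9 / 1.537 = 1697.40.
Real growth = 1697.40 / 1442.30 − 1 = 0.1769.

17.69%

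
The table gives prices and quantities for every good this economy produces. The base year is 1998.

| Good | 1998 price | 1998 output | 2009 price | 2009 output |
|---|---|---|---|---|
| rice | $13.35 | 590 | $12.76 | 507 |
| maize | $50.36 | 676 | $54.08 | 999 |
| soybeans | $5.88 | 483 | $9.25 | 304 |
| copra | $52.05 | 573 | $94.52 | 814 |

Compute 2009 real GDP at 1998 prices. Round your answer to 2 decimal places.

Real GDP 2009 = Σ (p_1998 × q_2009) = 13.35·507 + 50.36·999 + 5.88·304 + 52.05·814 = 101234.31.

$101234.31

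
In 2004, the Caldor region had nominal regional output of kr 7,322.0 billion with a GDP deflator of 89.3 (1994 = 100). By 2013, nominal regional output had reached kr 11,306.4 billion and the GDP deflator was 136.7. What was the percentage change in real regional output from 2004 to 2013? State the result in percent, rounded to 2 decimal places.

0.87%

Deflate each year: 2004 → 7322.0/0.893 = 8199.33; 2013 → 11306.4/1.367 = 8270.96.
So real regional output changed by 8270.96/8199.33 − 1 = 0.0087, i.e. 0.87%.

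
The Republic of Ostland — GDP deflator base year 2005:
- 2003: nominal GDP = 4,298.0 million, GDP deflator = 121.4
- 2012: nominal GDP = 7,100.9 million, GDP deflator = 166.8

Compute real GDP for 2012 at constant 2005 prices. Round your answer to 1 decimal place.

Real GDP = Nominal / (GDP deflator/100) = 7100.9 / 1.668 = 4257.13.

4,257.1 million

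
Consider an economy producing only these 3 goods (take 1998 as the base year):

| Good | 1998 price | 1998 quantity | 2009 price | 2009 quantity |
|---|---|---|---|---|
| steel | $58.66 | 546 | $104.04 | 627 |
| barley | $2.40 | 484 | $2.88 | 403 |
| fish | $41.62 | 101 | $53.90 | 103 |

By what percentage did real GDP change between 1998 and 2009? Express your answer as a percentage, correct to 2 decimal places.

Real GDP 1998 = Nominal GDP 1998 = 58.66·546 + 2.40·484 + 41.62·101 = 37393.58.
Real GDP 2009 (at 1998 prices) = 58.66·627 + 2.40·403 + 41.62·103 = 42033.88.
Real growth = 42033.88/37393.58 − 1 = 0.1241.

12.41%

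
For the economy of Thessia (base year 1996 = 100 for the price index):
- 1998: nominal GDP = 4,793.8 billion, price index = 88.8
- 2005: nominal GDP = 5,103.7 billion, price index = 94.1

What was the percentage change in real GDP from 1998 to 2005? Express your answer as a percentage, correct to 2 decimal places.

0.47%

Real GDP 1998 = 4793.8 / 0.888 = 5398.42.
Real GDP 2005 = 5103.7 / 0.941 = 5423.70.
Real growth = 5423.70 / 5398.42 − 1 = 0.0047.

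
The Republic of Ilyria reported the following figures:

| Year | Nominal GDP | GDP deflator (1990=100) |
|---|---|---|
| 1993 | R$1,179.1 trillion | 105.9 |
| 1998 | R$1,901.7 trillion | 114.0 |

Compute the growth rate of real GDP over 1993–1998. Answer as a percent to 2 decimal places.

49.82%

Real GDP 1993 = 1179.1 / 1.059 = 1113.41.
Real GDP 1998 = 1901.7 / 1.140 = 1668.16.
Real growth = 1668.16 / 1113.41 − 1 = 0.4982.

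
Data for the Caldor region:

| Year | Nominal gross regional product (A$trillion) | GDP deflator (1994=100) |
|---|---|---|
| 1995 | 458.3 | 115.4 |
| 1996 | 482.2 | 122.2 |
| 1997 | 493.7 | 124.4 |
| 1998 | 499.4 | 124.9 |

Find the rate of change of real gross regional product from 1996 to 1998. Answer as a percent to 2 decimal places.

1.33%

Real gross regional product 1996 = 482.2/1.222 = 394.60.
Real gross regional product 1998 = 499.4/1.249 = 399.84.
Change = 399.84/394.60 − 1 = 0.0133.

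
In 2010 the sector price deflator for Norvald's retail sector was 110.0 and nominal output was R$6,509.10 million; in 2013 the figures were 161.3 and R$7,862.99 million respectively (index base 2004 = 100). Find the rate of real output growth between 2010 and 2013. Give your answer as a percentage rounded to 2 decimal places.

Deflate each year: 2010 → 6509.10/1.100 = 5917.36; 2013 → 7862.99/1.613 = 4874.76.
So real output changed by 4874.76/5917.36 − 1 = -0.1762, i.e. -17.62%.

-17.62%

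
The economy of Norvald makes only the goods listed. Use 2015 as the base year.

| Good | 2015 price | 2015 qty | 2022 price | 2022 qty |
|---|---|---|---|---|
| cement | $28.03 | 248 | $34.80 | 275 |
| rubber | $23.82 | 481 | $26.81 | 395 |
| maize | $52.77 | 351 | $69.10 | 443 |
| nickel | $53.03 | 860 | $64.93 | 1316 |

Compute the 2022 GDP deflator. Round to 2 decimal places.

123.52

Nominal GDP 2022 = 34.80·275 + 26.81·395 + 69.10·443 + 64.93·1316 = 136219.13.
Real GDP 2022 (at 2015 prices) = 28.03·275 + 23.82·395 + 52.77·443 + 53.03·1316 = 110281.74.
Deflator = Nominal/Real × 100 = 136219.13/110281.74 × 100 = 123.519.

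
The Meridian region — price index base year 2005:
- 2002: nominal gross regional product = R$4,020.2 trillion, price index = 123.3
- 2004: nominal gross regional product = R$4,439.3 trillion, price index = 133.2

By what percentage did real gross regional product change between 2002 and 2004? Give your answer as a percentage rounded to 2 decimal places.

2.22%

Deflate each year: 2002 → 4020.2/1.233 = 3260.50; 2004 → 4439.3/1.332 = 3332.81.
So real gross regional product changed by 3332.81/3260.50 − 1 = 0.0222, i.e. 2.22%.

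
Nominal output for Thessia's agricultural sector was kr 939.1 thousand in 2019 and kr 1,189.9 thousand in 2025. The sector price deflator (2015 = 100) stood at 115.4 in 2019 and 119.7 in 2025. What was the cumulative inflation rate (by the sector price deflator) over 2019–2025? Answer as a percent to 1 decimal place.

Price-level change = 119.7 / 115.4 − 1 = 0.0373.

3.7%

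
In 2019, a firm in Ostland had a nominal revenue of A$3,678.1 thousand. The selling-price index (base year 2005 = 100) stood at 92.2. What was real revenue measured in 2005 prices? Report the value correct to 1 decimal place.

Real revenue = Nominal / (selling-price index/100) = 3678.1 / 0.922 = 3989.26.

A$3,989.3 thousand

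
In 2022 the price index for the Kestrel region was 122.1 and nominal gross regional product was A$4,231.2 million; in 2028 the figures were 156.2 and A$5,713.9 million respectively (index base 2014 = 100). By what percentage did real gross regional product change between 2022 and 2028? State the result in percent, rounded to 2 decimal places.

5.56%

Real gross regional product 2022 = 4231.2 / 1.221 = 3465.36.
Real gross regional product 2028 = 5713.9 / 1.562 = 3658.07.
Real growth = 3658.07 / 3465.36 − 1 = 0.0556.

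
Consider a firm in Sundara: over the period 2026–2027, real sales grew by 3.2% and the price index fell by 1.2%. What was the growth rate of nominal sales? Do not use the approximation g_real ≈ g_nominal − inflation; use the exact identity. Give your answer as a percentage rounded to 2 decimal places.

(1 + g_nom) = (1 + g_real)(1 + π) = 1.0320 × 0.9880 = 1.01962.

1.96%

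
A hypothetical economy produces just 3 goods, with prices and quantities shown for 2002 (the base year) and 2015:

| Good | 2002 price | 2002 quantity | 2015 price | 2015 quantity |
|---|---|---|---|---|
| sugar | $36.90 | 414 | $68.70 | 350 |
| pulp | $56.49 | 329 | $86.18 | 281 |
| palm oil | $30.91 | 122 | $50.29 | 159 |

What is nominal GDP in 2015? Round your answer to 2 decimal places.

Nominal GDP 2015 = Σ (p_2015 × q_2015) = 68.70·350 + 86.18·281 + 50.29·159 = 56257.69.

$56257.69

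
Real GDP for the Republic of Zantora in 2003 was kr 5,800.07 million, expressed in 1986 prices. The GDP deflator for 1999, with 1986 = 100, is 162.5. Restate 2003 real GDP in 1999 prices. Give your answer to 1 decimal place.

kr 9,425.1 million

Real GDP in 1999 prices = Real GDP in 1986 prices × (P_1999/P_1986) = 5800.07 × 1.625 = 9425.11.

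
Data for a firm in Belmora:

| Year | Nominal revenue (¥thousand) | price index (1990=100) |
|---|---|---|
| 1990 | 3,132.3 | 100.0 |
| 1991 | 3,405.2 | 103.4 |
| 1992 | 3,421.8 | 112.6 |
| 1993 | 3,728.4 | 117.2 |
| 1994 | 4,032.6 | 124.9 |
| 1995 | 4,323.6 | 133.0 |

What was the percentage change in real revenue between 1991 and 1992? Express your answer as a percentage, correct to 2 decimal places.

Real revenue 1991 = 3405.2/1.034 = 3293.23.
Real revenue 1992 = 3421.8/1.126 = 3038.90.
Change = 3038.90/3293.23 − 1 = -0.0772.

-7.72%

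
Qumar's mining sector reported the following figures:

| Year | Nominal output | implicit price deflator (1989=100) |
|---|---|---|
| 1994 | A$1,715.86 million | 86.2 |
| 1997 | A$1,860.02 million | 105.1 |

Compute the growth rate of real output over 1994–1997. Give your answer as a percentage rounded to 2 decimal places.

Real output 1994 = 1715.86 / 0.862 = 1990.56.
Real output 1997 = 1860.02 / 1.051 = 1769.76.
Real growth = 1769.76 / 1990.56 − 1 = -0.1109.

-11.09%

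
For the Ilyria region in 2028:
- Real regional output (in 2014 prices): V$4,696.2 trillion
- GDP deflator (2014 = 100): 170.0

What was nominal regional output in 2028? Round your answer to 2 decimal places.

Nominal regional output = Real × (GDP deflator/100) = 4696.2 × 1.700 = 7983.54.

V$7,983.54 trillion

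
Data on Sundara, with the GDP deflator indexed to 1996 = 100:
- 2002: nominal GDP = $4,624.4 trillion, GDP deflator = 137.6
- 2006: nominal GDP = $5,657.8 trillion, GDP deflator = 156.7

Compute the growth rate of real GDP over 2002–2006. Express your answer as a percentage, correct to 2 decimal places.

7.43%

Deflate each year: 2002 → 4624.4/1.376 = 3360.76; 2006 → 5657.8/1.567 = 3610.59.
So real GDP changed by 3610.59/3360.76 − 1 = 0.0743, i.e. 7.43%.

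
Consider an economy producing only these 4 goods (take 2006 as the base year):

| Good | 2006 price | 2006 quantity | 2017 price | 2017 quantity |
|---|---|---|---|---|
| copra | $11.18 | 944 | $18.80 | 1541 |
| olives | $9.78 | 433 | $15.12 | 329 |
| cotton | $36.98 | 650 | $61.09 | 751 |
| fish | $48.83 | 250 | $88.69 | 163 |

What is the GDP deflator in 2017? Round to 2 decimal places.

Nominal GDP 2017 = 18.80·1541 + 15.12·329 + 61.09·751 + 88.69·163 = 94280.34.
Real GDP 2017 (at 2006 prices) = 11.18·1541 + 9.78·329 + 36.98·751 + 48.83·163 = 56177.27.
Deflator = Nominal/Real × 100 = 94280.34/56177.27 × 100 = 167.826.

167.83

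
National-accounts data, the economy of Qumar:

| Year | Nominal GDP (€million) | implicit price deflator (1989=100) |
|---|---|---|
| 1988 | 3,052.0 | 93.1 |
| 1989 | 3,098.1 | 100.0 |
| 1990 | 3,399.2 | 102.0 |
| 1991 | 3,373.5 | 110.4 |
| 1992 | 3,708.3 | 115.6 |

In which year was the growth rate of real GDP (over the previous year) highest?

1990

1989: real = 3098.1/1.000 = 3098.10; growth vs 1988 (3278.20) = -5.49%.
1990: real = 3399.2/1.020 = 3332.55; growth vs 1989 (3098.10) = 7.57%.
1991: real = 3373.5/1.104 = 3055.71; growth vs 1990 (3332.55) = -8.31%.
1992: real = 3708.3/1.156 = 3207.87; growth vs 1991 (3055.71) = 4.98%.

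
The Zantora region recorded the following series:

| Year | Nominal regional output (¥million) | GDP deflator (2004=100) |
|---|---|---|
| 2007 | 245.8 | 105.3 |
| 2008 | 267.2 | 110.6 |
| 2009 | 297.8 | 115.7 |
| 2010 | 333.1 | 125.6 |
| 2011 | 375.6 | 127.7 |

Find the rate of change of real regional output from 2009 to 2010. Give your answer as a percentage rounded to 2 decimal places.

Real regional output 2009 = 297.8/1.157 = 257.39.
Real regional output 2010 = 333.1/1.256 = 265.21.
Change = 265.21/257.39 − 1 = 0.0304.

3.04%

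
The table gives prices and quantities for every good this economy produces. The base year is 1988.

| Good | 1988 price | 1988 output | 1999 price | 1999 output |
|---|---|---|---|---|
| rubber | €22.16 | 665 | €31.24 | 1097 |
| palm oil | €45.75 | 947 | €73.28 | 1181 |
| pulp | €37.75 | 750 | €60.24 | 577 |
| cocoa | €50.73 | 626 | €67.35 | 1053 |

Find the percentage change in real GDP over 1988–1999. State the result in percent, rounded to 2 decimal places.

Real GDP 1988 = Nominal GDP 1988 = 22.16·665 + 45.75·947 + 37.75·750 + 50.73·626 = 118131.13.
Real GDP 1999 (at 1988 prices) = 22.16·1097 + 45.75·1181 + 37.75·577 + 50.73·1053 = 153540.71.
Real growth = 153540.71/118131.13 − 1 = 0.2997.

29.97%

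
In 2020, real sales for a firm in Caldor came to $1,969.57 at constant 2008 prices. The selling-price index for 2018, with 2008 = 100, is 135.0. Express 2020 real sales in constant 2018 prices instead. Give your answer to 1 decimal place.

$2,658.9

Real sales in 2018 prices = Real sales in 2008 prices × (P_2018/P_2008) = 1969.57 × 1.350 = 2658.92.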